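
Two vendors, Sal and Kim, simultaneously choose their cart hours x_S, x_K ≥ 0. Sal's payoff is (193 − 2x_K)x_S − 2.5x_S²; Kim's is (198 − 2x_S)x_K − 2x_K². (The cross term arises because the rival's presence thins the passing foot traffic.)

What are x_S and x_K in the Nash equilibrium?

Expanding Sal's payoff: 193x_S − 2x_Kx_S − 2.5x_S².
∂π/∂x_S = 193 − 2x_K − 5x_S = 0, so x_S = 38.6 − 0.4x_K.
Likewise for Kim: x_K = 49.5 − 0.5x_S.
Plugging x_K into Sal's best response: x_S = 38.6 − 0.4(49.5 − 0.5x_S) ⇒ 0.8x_S = 18.8, so x_S = 23.5.
Then x_K = 49.5 − 0.5·23.5 = 37.75.

23.5, 37.75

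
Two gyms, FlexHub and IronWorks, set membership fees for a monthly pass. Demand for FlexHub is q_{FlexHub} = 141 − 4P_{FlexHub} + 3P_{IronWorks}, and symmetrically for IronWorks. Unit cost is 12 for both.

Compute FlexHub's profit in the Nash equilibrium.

FlexHub's profit: π = (P_{FlexHub} − 12)(141 − 4P_{FlexHub} + 3P_{IronWorks}).
∂π/∂P_{FlexHub} = 189 − 8P_{FlexHub} + 3P_{IronWorks} = 0 ⇒ P_{FlexHub} = 23.625 + 0.375P_{IronWorks}.
Setting P_{FlexHub} = P_{IronWorks} in the reaction function: P_{FlexHub} = 23.625 + 0.375P_{FlexHub}, so P_{FlexHub} = 23.625 / 0.625 = 37.8.
q_{FlexHub} = 141 − 4·37.8 + 3·37.8 = 103.2.
Profit = (37.8 − 12)·103.2 = 2662.56.

2662.56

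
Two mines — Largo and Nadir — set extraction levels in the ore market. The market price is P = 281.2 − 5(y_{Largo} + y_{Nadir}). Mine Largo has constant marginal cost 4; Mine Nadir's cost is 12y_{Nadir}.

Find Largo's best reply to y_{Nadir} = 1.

Mine Largo's profit: π = y_{Largo}(281.2 − 5(y_{Largo} + y_{Nadir})) − 4y_{Largo}.
∂π/∂y_{Largo} = 277.2 − 10y_{Largo} − 5y_{Nadir} = 0, so y_{Largo} = 27.72 − 0.5y_{Nadir}.
At y_{Nadir} = 1: y_{Largo} = 27.72 − 0.5·1 = 27.22.

27.22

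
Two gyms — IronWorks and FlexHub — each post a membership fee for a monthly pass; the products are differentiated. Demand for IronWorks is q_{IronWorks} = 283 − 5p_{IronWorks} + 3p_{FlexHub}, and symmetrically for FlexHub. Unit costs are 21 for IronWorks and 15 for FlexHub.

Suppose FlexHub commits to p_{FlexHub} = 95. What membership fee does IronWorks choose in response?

67.3

IronWorks's profit: π = (p_{IronWorks} − 21)(283 − 5p_{IronWorks} + 3p_{FlexHub}).
∂π/∂p_{IronWorks} = 388 − 10p_{IronWorks} + 3p_{FlexHub} = 0 ⇒ p_{IronWorks} = 38.8 + 0.3p_{FlexHub}.
At p_{FlexHub} = 95: p_{IronWorks} = 38.8 + 0.3·95 = 67.3.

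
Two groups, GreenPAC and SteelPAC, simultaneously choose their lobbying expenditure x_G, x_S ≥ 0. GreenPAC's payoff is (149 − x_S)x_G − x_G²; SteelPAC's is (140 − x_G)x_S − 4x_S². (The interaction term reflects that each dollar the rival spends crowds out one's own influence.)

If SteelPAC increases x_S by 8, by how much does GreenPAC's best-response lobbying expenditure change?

-4

Expanding GreenPAC's payoff: 149x_G − x_Sx_G − x_G².
∂π/∂x_G = 149 − x_S − 2x_G = 0, so x_G = 74.5 − 0.5x_S.
The reaction-function slope is −0.5, so an 8-unit rise in x_S moves x_G by −0.5 × 8 = −4. GreenPAC's best response falls — the actions are strategic substitutes.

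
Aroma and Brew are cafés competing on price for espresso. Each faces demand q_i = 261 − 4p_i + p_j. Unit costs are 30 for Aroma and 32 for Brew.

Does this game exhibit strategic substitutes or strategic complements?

Aroma's profit: π = (p_{Aroma} − 30)(261 − 4p_{Aroma} + p_{Brew}).
∂π/∂p_{Aroma} = 381 − 8p_{Aroma} + p_{Brew} = 0 ⇒ p_{Aroma} = 47.625 + 0.125p_{Brew}.
The best-response slope dp_{Aroma}/dp_{Brew} = 0.125 > 0: the reaction function is upward-sloping, so the choices are strategic complements.

strategic complements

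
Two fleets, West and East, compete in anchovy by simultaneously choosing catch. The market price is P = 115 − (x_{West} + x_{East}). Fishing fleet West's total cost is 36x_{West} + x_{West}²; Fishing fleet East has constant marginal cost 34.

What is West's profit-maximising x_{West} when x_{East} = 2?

19.25

Fishing fleet West's profit: π = x_{West}(115 − (x_{West} + x_{East})) − 36x_{West} − x_{West}².
∂π/∂x_{West} = 79 − 4x_{West} − x_{East} = 0, so x_{West} = 19.75 − 0.25x_{East}.
At x_{East} = 2: x_{West} = 19.75 − 0.25·2 = 19.25.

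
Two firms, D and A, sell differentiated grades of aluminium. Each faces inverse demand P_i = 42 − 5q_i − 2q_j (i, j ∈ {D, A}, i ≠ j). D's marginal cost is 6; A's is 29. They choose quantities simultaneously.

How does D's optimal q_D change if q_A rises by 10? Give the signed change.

Firm D's profit: π = q_D(42 − 5q_D − 2q_A) − 6q_D.
∂π/∂q_D = 36 − 10q_D − 2q_A = 0 ⇒ q_D = 3.6 − 0.2q_A.
The reaction-function slope is −0.2, so a 10-unit rise in q_A moves q_D by −0.2 × 10 = −2. D's best response falls — the actions are strategic substitutes.

-2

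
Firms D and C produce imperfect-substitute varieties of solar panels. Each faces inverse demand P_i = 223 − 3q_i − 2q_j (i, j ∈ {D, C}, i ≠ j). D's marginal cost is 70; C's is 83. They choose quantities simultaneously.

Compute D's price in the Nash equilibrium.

129.8125

Firm D's profit: π = q_D(223 − 3q_D − 2q_C) − 70q_D.
∂π/∂q_D = 153 − 6q_D − 2q_C = 0 ⇒ q_D = 25.5 − (1/3)q_C.
Similarly q_C = 70/3 − (1/3)q_D.
Plugging q_C into D's best response: q_D = 25.5 − (1/3)(70/3 − (1/3)q_D) ⇒ (8/9)q_D = 319/18, so q_D = 19.9375.
Then q_C = 70/3 − (1/3)·19.9375 = 16.6875.
P_D = 223 − 3·19.9375 − 2·16.6875 = 129.8125.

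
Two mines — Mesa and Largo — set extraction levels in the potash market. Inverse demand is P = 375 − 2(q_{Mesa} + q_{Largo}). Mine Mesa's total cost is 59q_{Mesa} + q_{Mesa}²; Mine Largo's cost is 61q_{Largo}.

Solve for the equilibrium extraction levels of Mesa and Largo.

31.8, 62.6

Mine Mesa's profit: π = q_{Mesa}(375 − 2(q_{Mesa} + q_{Largo})) − 59q_{Mesa} − q_{Mesa}².
∂π/∂q_{Mesa} = 316 − 6q_{Mesa} − 2q_{Largo} = 0, so q_{Mesa} = 158/3 − (1/3)q_{Largo}.
For Largo: ∂π/∂q_{Largo} = 314 − 4q_{Largo} − 2q_{Mesa} = 0 ⇒ q_{Largo} = 78.5 − 0.5q_{Mesa}.
Substituting the second reaction function into the first: q_{Mesa} = 158/3 − (1/3)(78.5 − 0.5q_{Mesa}), which gives (5/6)q_{Mesa} = 26.5 ⇒ q_{Mesa} = 31.8.
Then q_{Largo} = 78.5 − 0.5·31.8 = 62.6.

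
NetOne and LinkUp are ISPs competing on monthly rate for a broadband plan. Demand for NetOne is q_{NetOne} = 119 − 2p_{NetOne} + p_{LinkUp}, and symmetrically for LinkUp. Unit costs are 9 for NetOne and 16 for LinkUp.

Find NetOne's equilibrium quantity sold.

NetOne's profit: π = (p_{NetOne} − 9)(119 − 2p_{NetOne} + p_{LinkUp}).
∂π/∂p_{NetOne} = 137 − 4p_{NetOne} + p_{LinkUp} = 0 ⇒ p_{NetOne} = 34.25 + 0.25p_{LinkUp}.
Similarly p_{LinkUp} = 37.75 + 0.25p_{NetOne}.
Solving the two reaction functions simultaneously: (1 − (0.25)(0.25))p_{NetOne} = 34.25 + 0.25·37.75, so 0.9375p_{NetOne} = 43.6875 and p_{NetOne} = 46.6.
Then p_{LinkUp} = 37.75 + 0.25·46.6 = 49.4.
q_{NetOne} = 119 − 2·46.6 + 49.4 = 75.2.

75.2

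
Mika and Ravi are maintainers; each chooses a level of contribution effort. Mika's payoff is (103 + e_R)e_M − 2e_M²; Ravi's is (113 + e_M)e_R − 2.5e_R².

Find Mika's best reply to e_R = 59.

Expanding Mika's payoff: 103e_M + e_Re_M − 2e_M².
∂π/∂e_M = 103 + e_R − 4e_M = 0, so e_M = 25.75 + 0.25e_R.
At e_R = 59: e_M = 25.75 + 0.25·59 = 40.5.

40.5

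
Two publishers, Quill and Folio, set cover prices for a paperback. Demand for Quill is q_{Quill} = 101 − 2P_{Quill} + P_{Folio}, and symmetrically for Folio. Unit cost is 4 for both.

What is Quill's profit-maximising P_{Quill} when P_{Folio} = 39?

37

Quill's profit: π = (P_{Quill} − 4)(101 − 2P_{Quill} + P_{Folio}).
∂π/∂P_{Quill} = 109 − 4P_{Quill} + P_{Folio} = 0 ⇒ P_{Quill} = 27.25 + 0.25P_{Folio}.
At P_{Folio} = 39: P_{Quill} = 27.25 + 0.25·39 = 37.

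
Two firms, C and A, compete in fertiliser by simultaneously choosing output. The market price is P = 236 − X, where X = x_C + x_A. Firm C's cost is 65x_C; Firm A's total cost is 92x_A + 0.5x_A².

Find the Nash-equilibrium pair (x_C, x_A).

73.8, 23.4

Firm C's profit: π = x_C(236 − (x_C + x_A)) − 65x_C.
∂π/∂x_C = 171 − 2x_C − x_A = 0, so x_C = 85.5 − 0.5x_A.
For A: ∂π/∂x_A = 144 − 3x_A − x_C = 0 ⇒ x_A = 48 − (1/3)x_C.
Plugging x_A into C's best response: x_C = 85.5 − 0.5(48 − (1/3)x_C) ⇒ (5/6)x_C = 61.5, so x_C = 73.8.
Then x_A = 48 − (1/3)·73.8 = 23.4.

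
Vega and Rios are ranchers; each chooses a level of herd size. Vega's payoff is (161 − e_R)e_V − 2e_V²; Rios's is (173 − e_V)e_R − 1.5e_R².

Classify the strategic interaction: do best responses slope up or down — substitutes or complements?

Expanding Vega's payoff: 161e_V − e_Re_V − 2e_V².
∂π/∂e_V = 161 − e_R − 4e_V = 0, so e_V = 40.25 − 0.25e_R.
The best-response slope de_V/de_R = −0.25 < 0: the reaction function is downward-sloping, so the choices are strategic substitutes.

strategic substitutes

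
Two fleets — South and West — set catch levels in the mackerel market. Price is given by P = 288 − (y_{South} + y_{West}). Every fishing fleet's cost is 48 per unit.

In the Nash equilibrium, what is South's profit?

6400

Fishing fleet South's profit: π = y_{South}(288 − (y_{South} + y_{West})) − 48y_{South}.
∂π/∂y_{South} = 240 − 2y_{South} − y_{West} = 0, so y_{South} = 120 − 0.5y_{West}.
The game is symmetric, so in equilibrium y_{West} = y_{South}: the reaction function gives 1.5y_{South} = 120, hence y_{South} = 80.
Price P = 288 − 160 = 128.
South's profit: (128 − 48)·80 = 6400.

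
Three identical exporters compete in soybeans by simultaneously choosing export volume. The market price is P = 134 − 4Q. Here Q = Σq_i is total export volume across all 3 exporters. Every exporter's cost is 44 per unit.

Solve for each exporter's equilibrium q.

5.625

A representative exporter's profit is π_i = q_i(134 − 4Q) − 44q_i, with Q = q_i + Σ_{j≠i} q_j.
First-order condition: 90 − 8q_i − 4Σ_{j≠i} q_j = 0.
With identical exporters, set every q_j = q: then 90 − 8q − 8q = 0, i.e. q = 90/16 = 5.625.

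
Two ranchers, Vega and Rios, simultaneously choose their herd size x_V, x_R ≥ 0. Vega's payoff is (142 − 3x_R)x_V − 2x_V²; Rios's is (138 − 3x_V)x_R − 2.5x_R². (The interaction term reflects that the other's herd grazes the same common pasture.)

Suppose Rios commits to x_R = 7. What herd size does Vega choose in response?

Expanding Vega's payoff: 142x_V − 3x_Rx_V − 2x_V².
∂π/∂x_V = 142 − 3x_R − 4x_V = 0, so x_V = 35.5 − 0.75x_R.
At x_R = 7: x_V = 35.5 − 0.75·7 = 30.25.

30.25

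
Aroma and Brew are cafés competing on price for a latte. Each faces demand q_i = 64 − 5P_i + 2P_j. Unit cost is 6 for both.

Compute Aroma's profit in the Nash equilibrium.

Aroma's profit: π = (P_{Aroma} − 6)(64 − 5P_{Aroma} + 2P_{Brew}).
∂π/∂P_{Aroma} = 94 − 10P_{Aroma} + 2P_{Brew} = 0 ⇒ P_{Aroma} = 9.4 + 0.2P_{Brew}.
The game is symmetric, so in equilibrium P_{Brew} = P_{Aroma}: the reaction function gives 0.8P_{Aroma} = 9.4, hence P_{Aroma} = 11.75.
q_{Aroma} = 64 − 5·11.75 + 2·11.75 = 28.75.
Profit = (11.75 − 6)·28.75 = 165.3125.

165.3125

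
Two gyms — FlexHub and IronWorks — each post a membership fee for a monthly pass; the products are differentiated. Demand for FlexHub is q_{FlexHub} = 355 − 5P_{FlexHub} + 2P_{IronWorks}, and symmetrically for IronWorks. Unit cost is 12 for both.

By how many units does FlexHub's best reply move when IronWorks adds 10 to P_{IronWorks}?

FlexHub's profit: π = (P_{FlexHub} − 12)(355 − 5P_{FlexHub} + 2P_{IronWorks}).
∂π/∂P_{FlexHub} = 415 − 10P_{FlexHub} + 2P_{IronWorks} = 0 ⇒ P_{FlexHub} = 41.5 + 0.2P_{IronWorks}.
The reaction-function slope is 0.2, so a 10-unit rise in P_{IronWorks} moves P_{FlexHub} by 0.2 × 10 = 2. FlexHub's best response rises — the actions are strategic complements.

2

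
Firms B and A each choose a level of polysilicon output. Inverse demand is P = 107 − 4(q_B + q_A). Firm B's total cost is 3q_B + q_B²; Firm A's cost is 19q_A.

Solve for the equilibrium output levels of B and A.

Firm B's profit: π = q_B(107 − 4(q_B + q_A)) − 3q_B − q_B².
∂π/∂q_B = 104 − 10q_B − 4q_A = 0, so q_B = 10.4 − 0.4q_A.
For A: ∂π/∂q_A = 88 − 8q_A − 4q_B = 0 ⇒ q_A = 11 − 0.5q_B.
Substituting the second reaction function into the first: q_B = 10.4 − 0.4(11 − 0.5q_B), which gives 0.8q_B = 6 ⇒ q_B = 7.5.
Then q_A = 11 − 0.5·7.5 = 7.25.

7.5, 7.25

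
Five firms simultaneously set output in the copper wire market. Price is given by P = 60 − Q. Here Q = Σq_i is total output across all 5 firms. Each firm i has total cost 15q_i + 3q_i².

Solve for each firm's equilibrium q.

A representative firm's profit is π_i = q_i(60 − Q) − 15q_i − 3q_i², with Q = q_i + Σ_{j≠i} q_j.
First-order condition: 45 − 8q_i − Σ_{j≠i} q_j = 0.
Imposing symmetry (q_j = q for all j) turns Σ_{j≠i} q_j into 4q, so 45 = 12q and q = 3.75.

3.75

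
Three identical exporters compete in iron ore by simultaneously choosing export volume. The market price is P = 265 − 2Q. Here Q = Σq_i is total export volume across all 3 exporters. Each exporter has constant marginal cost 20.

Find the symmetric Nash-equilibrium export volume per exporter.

A representative exporter's profit is π_i = q_i(265 − 2Q) − 20q_i, with Q = q_i + Σ_{j≠i} q_j.
First-order condition: 245 − 4q_i − 2Σ_{j≠i} q_j = 0.
With identical exporters, set every q_j = q: then 245 − 4q − 4q = 0, i.e. q = 245/8 = 30.625.

30.625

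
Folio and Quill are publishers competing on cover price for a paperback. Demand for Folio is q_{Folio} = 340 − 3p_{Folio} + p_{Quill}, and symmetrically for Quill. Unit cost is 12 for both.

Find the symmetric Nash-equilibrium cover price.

Folio's profit: π = (p_{Folio} − 12)(340 − 3p_{Folio} + p_{Quill}).
∂π/∂p_{Folio} = 376 − 6p_{Folio} + p_{Quill} = 0 ⇒ p_{Folio} = 188/3 + (1/6)p_{Quill}.
Setting p_{Folio} = p_{Quill} in the reaction function: p_{Folio} = 188/3 + (1/6)p_{Folio}, so p_{Folio} = (188/3) / (5/6) = 75.2.

75.2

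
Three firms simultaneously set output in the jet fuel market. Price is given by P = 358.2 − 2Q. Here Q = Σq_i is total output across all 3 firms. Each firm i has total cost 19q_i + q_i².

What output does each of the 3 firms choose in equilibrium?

33.92

A representative firm's profit is π_i = q_i(358.2 − 2Q) − 19q_i − q_i², with Q = q_i + Σ_{j≠i} q_j.
First-order condition: 339.2 − 6q_i − 2Σ_{j≠i} q_j = 0.
In a symmetric equilibrium every firm chooses the same q, so Σ_{j≠i} q_j = 2q. The condition becomes 339.2 − 10q = 0, giving q = 339.2/10 = 33.92.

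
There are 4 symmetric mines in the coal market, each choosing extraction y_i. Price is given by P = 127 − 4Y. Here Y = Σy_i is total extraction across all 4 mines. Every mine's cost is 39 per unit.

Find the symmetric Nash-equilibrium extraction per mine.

A representative mine's profit is π_i = y_i(127 − 4Y) − 39y_i, with Y = y_i + Σ_{j≠i} y_j.
First-order condition: 88 − 8y_i − 4Σ_{j≠i} y_j = 0.
In a symmetric equilibrium every mine chooses the same y, so Σ_{j≠i} y_j = 3y. The condition becomes 88 − 20y = 0, giving y = 88/20 = 4.4.

4.4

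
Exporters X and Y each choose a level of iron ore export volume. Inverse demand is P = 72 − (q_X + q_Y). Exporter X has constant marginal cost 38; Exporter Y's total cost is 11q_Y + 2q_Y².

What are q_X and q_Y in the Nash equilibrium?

13, 8

Exporter X's profit: π = q_X(72 − (q_X + q_Y)) − 38q_X.
∂π/∂q_X = 34 − 2q_X − q_Y = 0, so q_X = 17 − 0.5q_Y.
For Y: ∂π/∂q_Y = 61 − 6q_Y − q_X = 0 ⇒ q_Y = 61/6 − (1/6)q_X.
Solving the two reaction functions simultaneously: (1 − (−0.5)(−1/6))q_X = 17 − 0.5·(61/6), so (11/12)q_X = 143/12 and q_X = 13.
Then q_Y = 61/6 − (1/6)·13 = 8.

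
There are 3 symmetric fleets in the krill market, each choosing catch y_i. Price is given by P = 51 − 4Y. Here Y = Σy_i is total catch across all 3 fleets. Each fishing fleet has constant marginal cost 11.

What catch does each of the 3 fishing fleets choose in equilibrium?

A representative fishing fleet's profit is π_i = y_i(51 − 4Y) − 11y_i, with Y = y_i + Σ_{j≠i} y_j.
First-order condition: 40 − 8y_i − 4Σ_{j≠i} y_j = 0.
Imposing symmetry (y_j = y for all j) turns Σ_{j≠i} y_j into 2y, so 40 = 16y and y = 2.5.

2.5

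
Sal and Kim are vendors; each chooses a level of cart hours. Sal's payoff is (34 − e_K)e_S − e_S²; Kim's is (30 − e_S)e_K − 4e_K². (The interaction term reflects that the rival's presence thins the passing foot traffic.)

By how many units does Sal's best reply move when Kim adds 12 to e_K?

Expanding Sal's payoff: 34e_S − e_Ke_S − e_S².
∂π/∂e_S = 34 − e_K − 2e_S = 0, so e_S = 17 − 0.5e_K.
The reaction-function slope is −0.5, so a 12-unit rise in e_K moves e_S by −0.5 × 12 = −6. Sal's best response falls — the actions are strategic substitutes.

-6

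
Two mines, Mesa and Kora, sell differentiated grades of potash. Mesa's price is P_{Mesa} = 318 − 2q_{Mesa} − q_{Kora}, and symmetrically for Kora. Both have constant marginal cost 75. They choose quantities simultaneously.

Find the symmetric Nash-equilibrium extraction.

Mine Mesa's profit: π = q_{Mesa}(318 − 2q_{Mesa} − q_{Kora}) − 75q_{Mesa}.
∂π/∂q_{Mesa} = 243 − 4q_{Mesa} − q_{Kora} = 0 ⇒ q_{Mesa} = 60.75 − 0.25q_{Kora}.
Setting q_{Mesa} = q_{Kora} in the reaction function: q_{Mesa} = 60.75 − 0.25q_{Mesa}, so q_{Mesa} = 60.75 / 1.25 = 48.6.

48.6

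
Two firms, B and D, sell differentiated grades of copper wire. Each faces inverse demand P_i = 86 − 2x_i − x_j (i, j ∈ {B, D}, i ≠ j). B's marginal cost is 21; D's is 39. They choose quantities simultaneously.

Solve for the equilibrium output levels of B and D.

14.2, 8.2

Firm B's profit: π = x_B(86 − 2x_B − x_D) − 21x_B.
∂π/∂x_B = 65 − 4x_B − x_D = 0 ⇒ x_B = 16.25 − 0.25x_D.
Similarly x_D = 11.75 − 0.25x_B.
Plugging x_D into B's best response: x_B = 16.25 − 0.25(11.75 − 0.25x_B) ⇒ 0.9375x_B = 13.3125, so x_B = 14.2.
Then x_D = 11.75 − 0.25·14.2 = 8.2.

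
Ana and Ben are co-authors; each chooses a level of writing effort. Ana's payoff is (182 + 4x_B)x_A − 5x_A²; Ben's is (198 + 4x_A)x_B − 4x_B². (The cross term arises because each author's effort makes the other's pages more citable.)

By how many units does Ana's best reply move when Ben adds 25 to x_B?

Expanding Ana's payoff: 182x_A + 4x_Bx_A − 5x_A².
∂π/∂x_A = 182 + 4x_B − 10x_A = 0, so x_A = 18.2 + 0.4x_B.
The reaction-function slope is 0.4, so a 25-unit rise in x_B moves x_A by 0.4 × 25 = 10. Ana's best response rises — the actions are strategic complements.

10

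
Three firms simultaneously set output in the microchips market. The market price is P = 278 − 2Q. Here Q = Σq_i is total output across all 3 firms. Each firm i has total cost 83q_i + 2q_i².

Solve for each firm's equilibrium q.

A representative firm's profit is π_i = q_i(278 − 2Q) − 83q_i − 2q_i², with Q = q_i + Σ_{j≠i} q_j.
First-order condition: 195 − 8q_i − 2Σ_{j≠i} q_j = 0.
With identical firms, set every q_j = q: then 195 − 8q − 4q = 0, i.e. q = 195/12 = 16.25.

16.25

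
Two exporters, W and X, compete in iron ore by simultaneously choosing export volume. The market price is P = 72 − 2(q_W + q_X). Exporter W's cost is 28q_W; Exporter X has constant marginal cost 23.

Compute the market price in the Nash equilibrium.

41

Exporter W's profit: π = q_W(72 − 2(q_W + q_X)) − 28q_W.
∂π/∂q_W = 44 − 4q_W − 2q_X = 0, so q_W = 11 − 0.5q_X.
By the same steps for X: q_X = 12.25 − 0.5q_W.
Plugging q_X into W's best response: q_W = 11 − 0.5(12.25 − 0.5q_W) ⇒ 0.75q_W = 4.875, so q_W = 6.5.
Then q_X = 12.25 − 0.5·6.5 = 9.
Equilibrium price: P = 72 − 2·15.5 = 41.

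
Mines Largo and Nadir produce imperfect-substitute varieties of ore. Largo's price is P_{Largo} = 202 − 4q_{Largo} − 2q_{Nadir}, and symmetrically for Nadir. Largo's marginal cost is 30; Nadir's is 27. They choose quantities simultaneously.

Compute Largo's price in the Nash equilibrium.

Mine Largo's profit: π = q_{Largo}(202 − 4q_{Largo} − 2q_{Nadir}) − 30q_{Largo}.
∂π/∂q_{Largo} = 172 − 8q_{Largo} − 2q_{Nadir} = 0 ⇒ q_{Largo} = 21.5 − 0.25q_{Nadir}.
Similarly q_{Nadir} = 21.875 − 0.25q_{Largo}.
Solving the two reaction functions simultaneously: (1 − (−0.25)(−0.25))q_{Largo} = 21.5 − 0.25·21.875, so 0.9375q_{Largo} = 513/32 and q_{Largo} = 17.1.
Then q_{Nadir} = 21.875 − 0.25·17.1 = 17.6.
P_{Largo} = 202 − 4·17.1 − 2·17.6 = 98.4.

98.4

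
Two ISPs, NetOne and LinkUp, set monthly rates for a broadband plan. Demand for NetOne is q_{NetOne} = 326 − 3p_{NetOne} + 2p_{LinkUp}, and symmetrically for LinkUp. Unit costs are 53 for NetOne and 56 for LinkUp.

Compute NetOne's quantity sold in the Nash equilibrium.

206.4375

NetOne's profit: π = (p_{NetOne} − 53)(326 − 3p_{NetOne} + 2p_{LinkUp}).
∂π/∂p_{NetOne} = 485 − 6p_{NetOne} + 2p_{LinkUp} = 0 ⇒ p_{NetOne} = 485/6 + (1/3)p_{LinkUp}.
Similarly p_{LinkUp} = 247/3 + (1/3)p_{NetOne}.
Solving the two reaction functions simultaneously: (1 − (1/3)(1/3))p_{NetOne} = 485/6 + (1/3)·(247/3), so (8/9)p_{NetOne} = 1949/18 and p_{NetOne} = 121.8125.
Then p_{LinkUp} = 247/3 + (1/3)·121.8125 = 122.9375.
q_{NetOne} = 326 − 3·121.8125 + 2·122.9375 = 206.4375.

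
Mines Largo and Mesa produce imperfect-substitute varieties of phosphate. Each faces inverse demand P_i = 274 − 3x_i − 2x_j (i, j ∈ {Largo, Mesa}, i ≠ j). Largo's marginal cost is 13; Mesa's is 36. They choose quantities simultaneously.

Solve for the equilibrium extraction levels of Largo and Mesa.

34.0625, 28.3125

Mine Largo's profit: π = x_{Largo}(274 − 3x_{Largo} − 2x_{Mesa}) − 13x_{Largo}.
∂π/∂x_{Largo} = 261 − 6x_{Largo} − 2x_{Mesa} = 0 ⇒ x_{Largo} = 43.5 − (1/3)x_{Mesa}.
Similarly x_{Mesa} = 119/3 − (1/3)x_{Largo}.
Solving the two reaction functions simultaneously: (1 − (−1/3)(−1/3))x_{Largo} = 43.5 − (1/3)·(119/3), so (8/9)x_{Largo} = 545/18 and x_{Largo} = 34.0625.
Then x_{Mesa} = 119/3 − (1/3)·34.0625 = 28.3125.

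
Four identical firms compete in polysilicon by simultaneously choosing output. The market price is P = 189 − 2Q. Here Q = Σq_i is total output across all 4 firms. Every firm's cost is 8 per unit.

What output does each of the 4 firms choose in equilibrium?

18.1

A representative firm's profit is π_i = q_i(189 − 2Q) − 8q_i, with Q = q_i + Σ_{j≠i} q_j.
First-order condition: 181 − 4q_i − 2Σ_{j≠i} q_j = 0.
With identical firms, set every q_j = q: then 181 − 4q − 6q = 0, i.e. q = 181/10 = 18.1.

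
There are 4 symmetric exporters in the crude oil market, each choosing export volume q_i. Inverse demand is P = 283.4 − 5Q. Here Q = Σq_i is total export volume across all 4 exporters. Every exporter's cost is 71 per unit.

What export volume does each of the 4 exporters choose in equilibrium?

A representative exporter's profit is π_i = q_i(283.4 − 5Q) − 71q_i, with Q = q_i + Σ_{j≠i} q_j.
First-order condition: 212.4 − 10q_i − 5Σ_{j≠i} q_j = 0.
With identical exporters, set every q_j = q: then 212.4 − 10q − 15q = 0, i.e. q = 212.4/25 = 8.496.

8.496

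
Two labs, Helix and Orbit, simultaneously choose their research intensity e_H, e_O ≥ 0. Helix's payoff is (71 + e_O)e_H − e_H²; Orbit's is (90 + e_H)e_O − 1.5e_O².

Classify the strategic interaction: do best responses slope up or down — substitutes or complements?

strategic complements

Expanding Helix's payoff: 71e_H + e_Oe_H − e_H².
∂π/∂e_H = 71 + e_O − 2e_H = 0, so e_H = 35.5 + 0.5e_O.
The best-response slope de_H/de_O = 0.5 > 0: the reaction function is upward-sloping, so the choices are strategic complements.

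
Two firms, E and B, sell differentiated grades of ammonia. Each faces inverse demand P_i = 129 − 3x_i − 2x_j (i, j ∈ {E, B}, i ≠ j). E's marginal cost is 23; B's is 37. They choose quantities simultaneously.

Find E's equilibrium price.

65.375

Firm E's profit: π = x_E(129 − 3x_E − 2x_B) − 23x_E.
∂π/∂x_E = 106 − 6x_E − 2x_B = 0 ⇒ x_E = 53/3 − (1/3)x_B.
Similarly x_B = 46/3 − (1/3)x_E.
Solving the two reaction functions simultaneously: (1 − (−1/3)(−1/3))x_E = 53/3 − (1/3)·(46/3), so (8/9)x_E = 113/9 and x_E = 14.125.
Then x_B = 46/3 − (1/3)·14.125 = 10.625.
P_E = 129 − 3·14.125 − 2·10.625 = 65.375.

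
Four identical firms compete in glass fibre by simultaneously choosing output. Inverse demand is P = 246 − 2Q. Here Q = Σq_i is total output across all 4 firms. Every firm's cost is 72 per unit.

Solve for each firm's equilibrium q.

A representative firm's profit is π_i = q_i(246 − 2Q) − 72q_i, with Q = q_i + Σ_{j≠i} q_j.
First-order condition: 174 − 4q_i − 2Σ_{j≠i} q_j = 0.
With identical firms, set every q_j = q: then 174 − 4q − 6q = 0, i.e. q = 174/10 = 17.4.

17.4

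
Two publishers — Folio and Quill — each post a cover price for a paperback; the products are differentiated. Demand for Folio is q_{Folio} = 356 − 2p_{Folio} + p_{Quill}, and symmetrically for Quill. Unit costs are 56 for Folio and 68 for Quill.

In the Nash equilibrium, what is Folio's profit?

Folio's profit: π = (p_{Folio} − 56)(356 − 2p_{Folio} + p_{Quill}).
∂π/∂p_{Folio} = 468 − 4p_{Folio} + p_{Quill} = 0 ⇒ p_{Folio} = 117 + 0.25p_{Quill}.
Similarly p_{Quill} = 123 + 0.25p_{Folio}.
Plugging p_{Quill} into Folio's best response: p_{Folio} = 117 + 0.25(123 + 0.25p_{Folio}) ⇒ 0.9375p_{Folio} = 147.75, so p_{Folio} = 157.6.
Then p_{Quill} = 123 + 0.25·157.6 = 162.4.
q_{Folio} = 356 − 2·157.6 + 162.4 = 203.2.
Profit = (157.6 − 56)·203.2 = 20645.12.

20645.12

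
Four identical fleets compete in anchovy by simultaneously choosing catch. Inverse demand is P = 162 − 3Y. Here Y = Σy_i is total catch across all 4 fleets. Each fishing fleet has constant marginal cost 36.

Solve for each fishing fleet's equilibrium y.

A representative fishing fleet's profit is π_i = y_i(162 − 3Y) − 36y_i, with Y = y_i + Σ_{j≠i} y_j.
First-order condition: 126 − 6y_i − 3Σ_{j≠i} y_j = 0.
With identical fishing fleets, set every y_j = y: then 126 − 6y − 9y = 0, i.e. y = 126/15 = 8.4.

8.4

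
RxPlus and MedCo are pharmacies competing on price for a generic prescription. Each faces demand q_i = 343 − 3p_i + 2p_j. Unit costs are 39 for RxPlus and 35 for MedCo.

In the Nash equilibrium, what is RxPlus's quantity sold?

225.75

RxPlus's profit: π = (p_{RxPlus} − 39)(343 − 3p_{RxPlus} + 2p_{MedCo}).
∂π/∂p_{RxPlus} = 460 − 6p_{RxPlus} + 2p_{MedCo} = 0 ⇒ p_{RxPlus} = 230/3 + (1/3)p_{MedCo}.
Similarly p_{MedCo} = 224/3 + (1/3)p_{RxPlus}.
Plugging p_{MedCo} into RxPlus's best response: p_{RxPlus} = 230/3 + (1/3)(224/3 + (1/3)p_{RxPlus}) ⇒ (8/9)p_{RxPlus} = 914/9, so p_{RxPlus} = 114.25.
Then p_{MedCo} = 224/3 + (1/3)·114.25 = 112.75.
q_{RxPlus} = 343 − 3·114.25 + 2·112.75 = 225.75.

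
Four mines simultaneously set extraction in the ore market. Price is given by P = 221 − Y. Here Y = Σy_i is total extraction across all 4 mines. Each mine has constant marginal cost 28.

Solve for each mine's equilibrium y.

38.6

A representative mine's profit is π_i = y_i(221 − Y) − 28y_i, with Y = y_i + Σ_{j≠i} y_j.
First-order condition: 193 − 2y_i − Σ_{j≠i} y_j = 0.
In a symmetric equilibrium every mine chooses the same y, so Σ_{j≠i} y_j = 3y. The condition becomes 193 − 5y = 0, giving y = 193/5 = 38.6.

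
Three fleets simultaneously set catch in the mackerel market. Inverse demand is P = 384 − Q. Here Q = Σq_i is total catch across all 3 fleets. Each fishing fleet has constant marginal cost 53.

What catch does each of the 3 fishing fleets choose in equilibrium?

A representative fishing fleet's profit is π_i = q_i(384 − Q) − 53q_i, with Q = q_i + Σ_{j≠i} q_j.
First-order condition: 331 − 2q_i − Σ_{j≠i} q_j = 0.
With identical fishing fleets, set every q_j = q: then 331 − 2q − 2q = 0, i.e. q = 331/4 = 82.75.

82.75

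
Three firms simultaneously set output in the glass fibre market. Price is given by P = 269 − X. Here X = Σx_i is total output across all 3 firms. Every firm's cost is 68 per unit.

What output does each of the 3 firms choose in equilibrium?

50.25

A representative firm's profit is π_i = x_i(269 − X) − 68x_i, with X = x_i + Σ_{j≠i} x_j.
First-order condition: 201 − 2x_i − Σ_{j≠i} x_j = 0.
With identical firms, set every x_j = x: then 201 − 2x − 2x = 0, i.e. x = 201/4 = 50.25.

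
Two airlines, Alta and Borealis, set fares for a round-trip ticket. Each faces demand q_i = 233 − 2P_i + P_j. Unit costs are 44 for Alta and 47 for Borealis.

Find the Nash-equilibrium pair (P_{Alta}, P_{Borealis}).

107.4, 108.6

Alta's profit: π = (P_{Alta} − 44)(233 − 2P_{Alta} + P_{Borealis}).
∂π/∂P_{Alta} = 321 − 4P_{Alta} + P_{Borealis} = 0 ⇒ P_{Alta} = 80.25 + 0.25P_{Borealis}.
Similarly P_{Borealis} = 81.75 + 0.25P_{Alta}.
Plugging P_{Borealis} into Alta's best response: P_{Alta} = 80.25 + 0.25(81.75 + 0.25P_{Alta}) ⇒ 0.9375P_{Alta} = 100.6875, so P_{Alta} = 107.4.
Then P_{Borealis} = 81.75 + 0.25·107.4 = 108.6.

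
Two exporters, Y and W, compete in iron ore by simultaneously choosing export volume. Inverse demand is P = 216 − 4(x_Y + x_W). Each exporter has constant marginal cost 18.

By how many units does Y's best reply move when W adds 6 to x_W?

Exporter Y's profit: π = x_Y(216 − 4(x_Y + x_W)) − 18x_Y.
∂π/∂x_Y = 198 − 8x_Y − 4x_W = 0, so x_Y = 24.75 − 0.5x_W.
The reaction-function slope is −0.5, so a 6-unit rise in x_W moves x_Y by −0.5 × 6 = −3. Y's best response falls — the actions are strategic substitutes.

-3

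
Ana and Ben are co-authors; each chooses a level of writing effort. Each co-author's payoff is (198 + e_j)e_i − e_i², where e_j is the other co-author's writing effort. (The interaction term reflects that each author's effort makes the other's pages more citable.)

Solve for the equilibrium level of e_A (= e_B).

Ana's payoff is (198 + e_B)e_A − e_A².
∂π/∂e_A = 198 + e_B − 2e_A = 0, so e_A = 99 + 0.5e_B.
By symmetry e_B = e_A; substituting into the reaction function, 0.5e_A = 99 and e_A = 198.

198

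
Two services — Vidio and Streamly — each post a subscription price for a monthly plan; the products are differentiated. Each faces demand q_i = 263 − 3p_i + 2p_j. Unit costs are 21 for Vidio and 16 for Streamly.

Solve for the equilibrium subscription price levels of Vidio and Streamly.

80.5625, 78.6875

Vidio's profit: π = (p_{Vidio} − 21)(263 − 3p_{Vidio} + 2p_{Streamly}).
∂π/∂p_{Vidio} = 326 − 6p_{Vidio} + 2p_{Streamly} = 0 ⇒ p_{Vidio} = 163/3 + (1/3)p_{Streamly}.
Similarly p_{Streamly} = 311/6 + (1/3)p_{Vidio}.
Solving the two reaction functions simultaneously: (1 − (1/3)(1/3))p_{Vidio} = 163/3 + (1/3)·(311/6), so (8/9)p_{Vidio} = 1289/18 and p_{Vidio} = 80.5625.
Then p_{Streamly} = 311/6 + (1/3)·80.5625 = 78.6875.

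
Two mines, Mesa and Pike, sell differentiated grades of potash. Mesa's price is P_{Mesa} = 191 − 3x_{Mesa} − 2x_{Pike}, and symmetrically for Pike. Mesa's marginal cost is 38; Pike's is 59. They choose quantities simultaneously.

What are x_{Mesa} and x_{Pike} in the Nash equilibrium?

Mine Mesa's profit: π = x_{Mesa}(191 − 3x_{Mesa} − 2x_{Pike}) − 38x_{Mesa}.
∂π/∂x_{Mesa} = 153 − 6x_{Mesa} − 2x_{Pike} = 0 ⇒ x_{Mesa} = 25.5 − (1/3)x_{Pike}.
Similarly x_{Pike} = 22 − (1/3)x_{Mesa}.
Solving the two reaction functions simultaneously: (1 − (−1/3)(−1/3))x_{Mesa} = 25.5 − (1/3)·22, so (8/9)x_{Mesa} = 109/6 and x_{Mesa} = 20.4375.
Then x_{Pike} = 22 − (1/3)·20.4375 = 15.1875.

20.4375, 15.1875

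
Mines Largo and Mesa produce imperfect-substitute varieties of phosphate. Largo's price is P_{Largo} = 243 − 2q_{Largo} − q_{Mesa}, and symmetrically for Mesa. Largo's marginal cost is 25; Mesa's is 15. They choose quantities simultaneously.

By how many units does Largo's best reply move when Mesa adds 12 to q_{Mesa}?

Mine Largo's profit: π = q_{Largo}(243 − 2q_{Largo} − q_{Mesa}) − 25q_{Largo}.
∂π/∂q_{Largo} = 218 − 4q_{Largo} − q_{Mesa} = 0 ⇒ q_{Largo} = 54.5 − 0.25q_{Mesa}.
The reaction-function slope is −0.25, so a 12-unit rise in q_{Mesa} moves q_{Largo} by −0.25 × 12 = −3. Largo's best response falls — the actions are strategic substitutes.

-3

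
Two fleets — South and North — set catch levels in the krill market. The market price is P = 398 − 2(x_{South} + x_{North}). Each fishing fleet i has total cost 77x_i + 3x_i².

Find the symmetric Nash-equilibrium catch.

26.75

Fishing fleet South's profit: π = x_{South}(398 − 2(x_{South} + x_{North})) − 77x_{South} − 3x_{South}².
∂π/∂x_{South} = 321 − 10x_{South} − 2x_{North} = 0, so x_{South} = 32.1 − 0.2x_{North}.
Setting x_{South} = x_{North} in the reaction function: x_{South} = 32.1 − 0.2x_{South}, so x_{South} = 32.1 / 1.2 = 26.75.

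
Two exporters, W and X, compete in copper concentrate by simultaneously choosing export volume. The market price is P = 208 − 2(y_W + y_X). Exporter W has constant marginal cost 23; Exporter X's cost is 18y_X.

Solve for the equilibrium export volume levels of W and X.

30, 32.5

Exporter W's profit: π = y_W(208 − 2(y_W + y_X)) − 23y_W.
∂π/∂y_W = 185 − 4y_W − 2y_X = 0, so y_W = 46.25 − 0.5y_X.
By the same steps for X: y_X = 47.5 − 0.5y_W.
Solving the two reaction functions simultaneously: (1 − (−0.5)(−0.5))y_W = 46.25 − 0.5·47.5, so 0.75y_W = 22.5 and y_W = 30.
Then y_X = 47.5 − 0.5·30 = 32.5.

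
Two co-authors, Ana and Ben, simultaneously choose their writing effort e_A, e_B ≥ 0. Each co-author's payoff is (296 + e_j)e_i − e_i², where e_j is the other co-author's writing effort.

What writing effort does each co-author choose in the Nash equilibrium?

Ana's payoff is (296 + e_B)e_A − e_A².
∂π/∂e_A = 296 + e_B − 2e_A = 0, so e_A = 148 + 0.5e_B.
By symmetry e_B = e_A; substituting into the reaction function, 0.5e_A = 148 and e_A = 296.

296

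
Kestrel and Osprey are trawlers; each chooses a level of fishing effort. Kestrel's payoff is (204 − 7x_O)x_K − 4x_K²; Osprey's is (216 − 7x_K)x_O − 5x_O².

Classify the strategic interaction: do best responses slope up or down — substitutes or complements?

Expanding Kestrel's payoff: 204x_K − 7x_Ox_K − 4x_K².
∂π/∂x_K = 204 − 7x_O − 8x_K = 0, so x_K = 25.5 − 0.875x_O.
The best-response slope dx_K/dx_O = −0.875 < 0: the reaction function is downward-sloping, so the choices are strategic substitutes.

strategic substitutes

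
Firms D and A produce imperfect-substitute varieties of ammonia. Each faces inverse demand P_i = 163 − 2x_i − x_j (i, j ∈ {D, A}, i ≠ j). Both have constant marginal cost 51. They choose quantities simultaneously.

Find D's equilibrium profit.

Firm D's profit: π = x_D(163 − 2x_D − x_A) − 51x_D.
∂π/∂x_D = 112 − 4x_D − x_A = 0 ⇒ x_D = 28 − 0.25x_A.
The game is symmetric, so in equilibrium x_A = x_D: the reaction function gives 1.25x_D = 28, hence x_D = 22.4.
P_D = 163 − 2·22.4 − 22.4 = 95.8.
Profit = (95.8 − 51)·22.4 = 1003.52.

1003.52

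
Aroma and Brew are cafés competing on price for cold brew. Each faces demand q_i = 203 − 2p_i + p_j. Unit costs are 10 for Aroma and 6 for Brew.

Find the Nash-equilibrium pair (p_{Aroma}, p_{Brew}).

73.8, 72.2

Aroma's profit: π = (p_{Aroma} − 10)(203 − 2p_{Aroma} + p_{Brew}).
∂π/∂p_{Aroma} = 223 − 4p_{Aroma} + p_{Brew} = 0 ⇒ p_{Aroma} = 55.75 + 0.25p_{Brew}.
Similarly p_{Brew} = 53.75 + 0.25p_{Aroma}.
Plugging p_{Brew} into Aroma's best response: p_{Aroma} = 55.75 + 0.25(53.75 + 0.25p_{Aroma}) ⇒ 0.9375p_{Aroma} = 69.1875, so p_{Aroma} = 73.8.
Then p_{Brew} = 53.75 + 0.25·73.8 = 72.2.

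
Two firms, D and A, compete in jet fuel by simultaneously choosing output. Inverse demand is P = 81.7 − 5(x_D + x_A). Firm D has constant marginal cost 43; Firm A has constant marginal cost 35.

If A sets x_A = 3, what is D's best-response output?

2.37

Firm D's profit: π = x_D(81.7 − 5(x_D + x_A)) − 43x_D.
∂π/∂x_D = 38.7 − 10x_D − 5x_A = 0, so x_D = 3.87 − 0.5x_A.
At x_A = 3: x_D = 3.87 − 0.5·3 = 2.37.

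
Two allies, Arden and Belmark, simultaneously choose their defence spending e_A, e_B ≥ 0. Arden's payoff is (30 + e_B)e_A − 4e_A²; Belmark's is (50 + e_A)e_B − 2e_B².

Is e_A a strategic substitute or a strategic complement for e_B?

strategic complements

Expanding Arden's payoff: 30e_A + e_Be_A − 4e_A².
∂π/∂e_A = 30 + e_B − 8e_A = 0, so e_A = 3.75 + 0.125e_B.
The best-response slope de_A/de_B = 0.125 > 0: the reaction function is upward-sloping, so the choices are strategic complements.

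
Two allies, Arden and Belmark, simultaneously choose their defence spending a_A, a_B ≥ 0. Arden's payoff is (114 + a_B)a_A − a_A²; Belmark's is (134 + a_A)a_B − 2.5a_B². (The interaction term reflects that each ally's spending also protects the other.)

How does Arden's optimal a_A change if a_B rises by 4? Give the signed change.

Expanding Arden's payoff: 114a_A + a_Ba_A − a_A².
∂π/∂a_A = 114 + a_B − 2a_A = 0, so a_A = 57 + 0.5a_B.
The reaction-function slope is 0.5, so a 4-unit rise in a_B moves a_A by 0.5 × 4 = 2. Arden's best response rises — the actions are strategic complements.

2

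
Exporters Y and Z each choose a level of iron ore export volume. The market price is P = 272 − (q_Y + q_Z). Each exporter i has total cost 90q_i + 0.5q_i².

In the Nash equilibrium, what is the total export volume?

91

Exporter Y's profit: π = q_Y(272 − (q_Y + q_Z)) − 90q_Y − 0.5q_Y².
∂π/∂q_Y = 182 − 3q_Y − q_Z = 0, so q_Y = 182/3 − (1/3)q_Z.
By symmetry q_Z = q_Y; substituting into the reaction function, (4/3)q_Y = 182/3 and q_Y = 45.5.
Total export volume: 45.5 + 45.5 = 91.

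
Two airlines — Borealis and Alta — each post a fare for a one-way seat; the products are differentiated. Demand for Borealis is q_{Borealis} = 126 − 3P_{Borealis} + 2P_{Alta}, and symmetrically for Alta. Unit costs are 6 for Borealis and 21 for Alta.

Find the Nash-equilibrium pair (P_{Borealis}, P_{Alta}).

38.8125, 44.4375

Borealis's profit: π = (P_{Borealis} − 6)(126 − 3P_{Borealis} + 2P_{Alta}).
∂π/∂P_{Borealis} = 144 − 6P_{Borealis} + 2P_{Alta} = 0 ⇒ P_{Borealis} = 24 + (1/3)P_{Alta}.
Similarly P_{Alta} = 31.5 + (1/3)P_{Borealis}.
Solving the two reaction functions simultaneously: (1 − (1/3)(1/3))P_{Borealis} = 24 + (1/3)·31.5, so (8/9)P_{Borealis} = 34.5 and P_{Borealis} = 38.8125.
Then P_{Alta} = 31.5 + (1/3)·38.8125 = 44.4375.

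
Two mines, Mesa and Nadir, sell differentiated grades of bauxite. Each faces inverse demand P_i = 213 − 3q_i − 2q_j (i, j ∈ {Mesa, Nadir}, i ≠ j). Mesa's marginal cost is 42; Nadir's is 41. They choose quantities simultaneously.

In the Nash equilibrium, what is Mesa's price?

105.9375

Mine Mesa's profit: π = q_{Mesa}(213 − 3q_{Mesa} − 2q_{Nadir}) − 42q_{Mesa}.
∂π/∂q_{Mesa} = 171 − 6q_{Mesa} − 2q_{Nadir} = 0 ⇒ q_{Mesa} = 28.5 − (1/3)q_{Nadir}.
Similarly q_{Nadir} = 86/3 − (1/3)q_{Mesa}.
Solving the two reaction functions simultaneously: (1 − (−1/3)(−1/3))q_{Mesa} = 28.5 − (1/3)·(86/3), so (8/9)q_{Mesa} = 341/18 and q_{Mesa} = 21.3125.
Then q_{Nadir} = 86/3 − (1/3)·21.3125 = 21.5625.
P_{Mesa} = 213 − 3·21.3125 − 2·21.5625 = 105.9375.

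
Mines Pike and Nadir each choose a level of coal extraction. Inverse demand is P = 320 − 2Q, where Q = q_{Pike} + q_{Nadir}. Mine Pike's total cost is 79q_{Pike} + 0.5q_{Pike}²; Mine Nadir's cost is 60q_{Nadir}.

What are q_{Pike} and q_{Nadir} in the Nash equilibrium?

Mine Pike's profit: π = q_{Pike}(320 − 2(q_{Pike} + q_{Nadir})) − 79q_{Pike} − 0.5q_{Pike}².
∂π/∂q_{Pike} = 241 − 5q_{Pike} − 2q_{Nadir} = 0, so q_{Pike} = 48.2 − 0.4q_{Nadir}.
For Nadir: ∂π/∂q_{Nadir} = 260 − 4q_{Nadir} − 2q_{Pike} = 0 ⇒ q_{Nadir} = 65 − 0.5q_{Pike}.
Substituting the second reaction function into the first: q_{Pike} = 48.2 − 0.4(65 − 0.5q_{Pike}), which gives 0.8q_{Pike} = 22.2 ⇒ q_{Pike} = 27.75.
Then q_{Nadir} = 65 − 0.5·27.75 = 51.125.

27.75, 51.125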